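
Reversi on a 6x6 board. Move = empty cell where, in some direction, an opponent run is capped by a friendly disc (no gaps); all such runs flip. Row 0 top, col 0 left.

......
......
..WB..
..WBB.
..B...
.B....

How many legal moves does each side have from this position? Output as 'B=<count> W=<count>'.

-- B to move --
(1,1): flips 1 -> legal
(1,2): flips 2 -> legal
(1,3): no bracket -> illegal
(2,1): flips 1 -> legal
(3,1): flips 1 -> legal
(4,1): flips 1 -> legal
(4,3): no bracket -> illegal
B mobility = 5
-- W to move --
(1,2): no bracket -> illegal
(1,3): no bracket -> illegal
(1,4): flips 1 -> legal
(2,4): flips 1 -> legal
(2,5): no bracket -> illegal
(3,1): no bracket -> illegal
(3,5): flips 2 -> legal
(4,0): no bracket -> illegal
(4,1): no bracket -> illegal
(4,3): no bracket -> illegal
(4,4): flips 1 -> legal
(4,5): no bracket -> illegal
(5,0): no bracket -> illegal
(5,2): flips 1 -> legal
(5,3): no bracket -> illegal
W mobility = 5

Answer: B=5 W=5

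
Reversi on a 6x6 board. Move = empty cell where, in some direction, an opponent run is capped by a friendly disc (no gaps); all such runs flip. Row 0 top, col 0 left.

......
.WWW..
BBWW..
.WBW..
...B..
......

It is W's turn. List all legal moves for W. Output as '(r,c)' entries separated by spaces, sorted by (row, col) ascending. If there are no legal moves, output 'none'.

(1,0): no bracket -> illegal
(3,0): flips 1 -> legal
(3,4): no bracket -> illegal
(4,1): flips 1 -> legal
(4,2): flips 1 -> legal
(4,4): no bracket -> illegal
(5,2): no bracket -> illegal
(5,3): flips 1 -> legal
(5,4): no bracket -> illegal

Answer: (3,0) (4,1) (4,2) (5,3)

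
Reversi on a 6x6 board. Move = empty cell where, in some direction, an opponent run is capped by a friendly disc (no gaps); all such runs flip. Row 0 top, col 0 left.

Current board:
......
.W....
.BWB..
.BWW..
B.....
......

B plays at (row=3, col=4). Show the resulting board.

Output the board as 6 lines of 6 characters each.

Place B at (3,4); scan 8 dirs for brackets.
Dir NW: first cell 'B' (not opp) -> no flip
Dir N: first cell '.' (not opp) -> no flip
Dir NE: first cell '.' (not opp) -> no flip
Dir W: opp run (3,3) (3,2) capped by B -> flip
Dir E: first cell '.' (not opp) -> no flip
Dir SW: first cell '.' (not opp) -> no flip
Dir S: first cell '.' (not opp) -> no flip
Dir SE: first cell '.' (not opp) -> no flip
All flips: (3,2) (3,3)

Answer: ......
.W....
.BWB..
.BBBB.
B.....
......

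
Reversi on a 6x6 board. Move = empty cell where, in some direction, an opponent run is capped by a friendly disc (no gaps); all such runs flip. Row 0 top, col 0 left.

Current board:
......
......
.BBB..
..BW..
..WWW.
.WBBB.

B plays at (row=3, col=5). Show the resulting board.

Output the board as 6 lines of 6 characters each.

Answer: ......
......
.BBB..
..BW.B
..WWB.
.WBBB.

Derivation:
Place B at (3,5); scan 8 dirs for brackets.
Dir NW: first cell '.' (not opp) -> no flip
Dir N: first cell '.' (not opp) -> no flip
Dir NE: edge -> no flip
Dir W: first cell '.' (not opp) -> no flip
Dir E: edge -> no flip
Dir SW: opp run (4,4) capped by B -> flip
Dir S: first cell '.' (not opp) -> no flip
Dir SE: edge -> no flip
All flips: (4,4)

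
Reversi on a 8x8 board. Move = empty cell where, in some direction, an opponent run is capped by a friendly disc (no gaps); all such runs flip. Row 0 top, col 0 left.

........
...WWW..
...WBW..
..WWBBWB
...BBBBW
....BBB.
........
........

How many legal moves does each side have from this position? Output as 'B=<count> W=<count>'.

Answer: B=14 W=10

Derivation:
-- B to move --
(0,2): flips 1 -> legal
(0,3): flips 3 -> legal
(0,4): flips 1 -> legal
(0,5): flips 2 -> legal
(0,6): flips 1 -> legal
(1,2): flips 1 -> legal
(1,6): flips 1 -> legal
(2,1): flips 1 -> legal
(2,2): flips 2 -> legal
(2,6): flips 2 -> legal
(2,7): flips 1 -> legal
(3,1): flips 2 -> legal
(4,1): no bracket -> illegal
(4,2): flips 1 -> legal
(5,7): flips 1 -> legal
B mobility = 14
-- W to move --
(2,6): no bracket -> illegal
(2,7): flips 1 -> legal
(4,2): flips 4 -> legal
(5,2): flips 2 -> legal
(5,3): flips 1 -> legal
(5,7): flips 3 -> legal
(6,3): flips 2 -> legal
(6,4): flips 4 -> legal
(6,5): flips 6 -> legal
(6,6): flips 4 -> legal
(6,7): flips 3 -> legal
W mobility = 10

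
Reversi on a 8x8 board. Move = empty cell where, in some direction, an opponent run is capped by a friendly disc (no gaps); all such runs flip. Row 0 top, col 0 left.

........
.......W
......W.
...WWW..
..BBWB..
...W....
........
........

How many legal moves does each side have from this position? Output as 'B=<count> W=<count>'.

Answer: B=5 W=7

Derivation:
-- B to move --
(0,6): no bracket -> illegal
(0,7): no bracket -> illegal
(1,5): no bracket -> illegal
(1,6): no bracket -> illegal
(2,2): no bracket -> illegal
(2,3): flips 2 -> legal
(2,4): flips 1 -> legal
(2,5): flips 2 -> legal
(2,7): no bracket -> illegal
(3,2): no bracket -> illegal
(3,6): no bracket -> illegal
(3,7): no bracket -> illegal
(4,6): no bracket -> illegal
(5,2): no bracket -> illegal
(5,4): no bracket -> illegal
(5,5): no bracket -> illegal
(6,2): no bracket -> illegal
(6,3): flips 1 -> legal
(6,4): flips 1 -> legal
B mobility = 5
-- W to move --
(3,1): flips 1 -> legal
(3,2): no bracket -> illegal
(3,6): no bracket -> illegal
(4,1): flips 2 -> legal
(4,6): flips 1 -> legal
(5,1): flips 1 -> legal
(5,2): flips 1 -> legal
(5,4): no bracket -> illegal
(5,5): flips 1 -> legal
(5,6): flips 1 -> legal
W mobility = 7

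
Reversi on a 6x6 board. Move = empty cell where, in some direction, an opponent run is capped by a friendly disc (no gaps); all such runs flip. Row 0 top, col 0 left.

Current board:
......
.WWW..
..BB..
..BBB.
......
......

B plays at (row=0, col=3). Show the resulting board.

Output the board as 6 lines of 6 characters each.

Place B at (0,3); scan 8 dirs for brackets.
Dir NW: edge -> no flip
Dir N: edge -> no flip
Dir NE: edge -> no flip
Dir W: first cell '.' (not opp) -> no flip
Dir E: first cell '.' (not opp) -> no flip
Dir SW: opp run (1,2), next='.' -> no flip
Dir S: opp run (1,3) capped by B -> flip
Dir SE: first cell '.' (not opp) -> no flip
All flips: (1,3)

Answer: ...B..
.WWB..
..BB..
..BBB.
......
......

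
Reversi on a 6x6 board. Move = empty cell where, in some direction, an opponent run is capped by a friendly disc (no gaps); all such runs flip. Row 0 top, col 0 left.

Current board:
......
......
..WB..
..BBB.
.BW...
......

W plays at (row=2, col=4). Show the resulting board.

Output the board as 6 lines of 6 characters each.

Answer: ......
......
..WWW.
..BWB.
.BW...
......

Derivation:
Place W at (2,4); scan 8 dirs for brackets.
Dir NW: first cell '.' (not opp) -> no flip
Dir N: first cell '.' (not opp) -> no flip
Dir NE: first cell '.' (not opp) -> no flip
Dir W: opp run (2,3) capped by W -> flip
Dir E: first cell '.' (not opp) -> no flip
Dir SW: opp run (3,3) capped by W -> flip
Dir S: opp run (3,4), next='.' -> no flip
Dir SE: first cell '.' (not opp) -> no flip
All flips: (2,3) (3,3)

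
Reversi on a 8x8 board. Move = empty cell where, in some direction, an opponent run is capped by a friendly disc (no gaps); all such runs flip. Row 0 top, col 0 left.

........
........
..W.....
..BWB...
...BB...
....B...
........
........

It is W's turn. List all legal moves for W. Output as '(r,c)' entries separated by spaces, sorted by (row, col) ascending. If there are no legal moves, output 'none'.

(2,1): no bracket -> illegal
(2,3): no bracket -> illegal
(2,4): no bracket -> illegal
(2,5): no bracket -> illegal
(3,1): flips 1 -> legal
(3,5): flips 1 -> legal
(4,1): no bracket -> illegal
(4,2): flips 1 -> legal
(4,5): no bracket -> illegal
(5,2): no bracket -> illegal
(5,3): flips 1 -> legal
(5,5): flips 1 -> legal
(6,3): no bracket -> illegal
(6,4): no bracket -> illegal
(6,5): no bracket -> illegal

Answer: (3,1) (3,5) (4,2) (5,3) (5,5)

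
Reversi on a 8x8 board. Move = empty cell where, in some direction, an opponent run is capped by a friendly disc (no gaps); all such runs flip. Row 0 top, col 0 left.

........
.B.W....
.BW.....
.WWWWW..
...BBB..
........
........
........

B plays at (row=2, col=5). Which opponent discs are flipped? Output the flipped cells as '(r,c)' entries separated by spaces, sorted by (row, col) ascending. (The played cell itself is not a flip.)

Answer: (3,4) (3,5)

Derivation:
Dir NW: first cell '.' (not opp) -> no flip
Dir N: first cell '.' (not opp) -> no flip
Dir NE: first cell '.' (not opp) -> no flip
Dir W: first cell '.' (not opp) -> no flip
Dir E: first cell '.' (not opp) -> no flip
Dir SW: opp run (3,4) capped by B -> flip
Dir S: opp run (3,5) capped by B -> flip
Dir SE: first cell '.' (not opp) -> no flip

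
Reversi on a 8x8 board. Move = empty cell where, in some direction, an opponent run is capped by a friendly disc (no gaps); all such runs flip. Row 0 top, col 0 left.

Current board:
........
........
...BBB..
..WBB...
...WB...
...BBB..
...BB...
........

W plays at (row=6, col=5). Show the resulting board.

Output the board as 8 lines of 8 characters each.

Answer: ........
........
...BBB..
..WBB...
...WB...
...BWB..
...BBW..
........

Derivation:
Place W at (6,5); scan 8 dirs for brackets.
Dir NW: opp run (5,4) capped by W -> flip
Dir N: opp run (5,5), next='.' -> no flip
Dir NE: first cell '.' (not opp) -> no flip
Dir W: opp run (6,4) (6,3), next='.' -> no flip
Dir E: first cell '.' (not opp) -> no flip
Dir SW: first cell '.' (not opp) -> no flip
Dir S: first cell '.' (not opp) -> no flip
Dir SE: first cell '.' (not opp) -> no flip
All flips: (5,4)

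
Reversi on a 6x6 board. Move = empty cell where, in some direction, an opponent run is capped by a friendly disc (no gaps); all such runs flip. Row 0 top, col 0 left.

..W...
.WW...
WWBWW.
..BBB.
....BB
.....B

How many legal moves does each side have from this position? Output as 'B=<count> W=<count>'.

-- B to move --
(0,0): flips 1 -> legal
(0,1): flips 2 -> legal
(0,3): no bracket -> illegal
(1,0): flips 1 -> legal
(1,3): flips 1 -> legal
(1,4): flips 2 -> legal
(1,5): flips 1 -> legal
(2,5): flips 2 -> legal
(3,0): no bracket -> illegal
(3,1): no bracket -> illegal
(3,5): no bracket -> illegal
B mobility = 7
-- W to move --
(1,3): no bracket -> illegal
(2,5): no bracket -> illegal
(3,1): no bracket -> illegal
(3,5): no bracket -> illegal
(4,1): flips 1 -> legal
(4,2): flips 3 -> legal
(4,3): flips 2 -> legal
(5,3): no bracket -> illegal
(5,4): flips 2 -> legal
W mobility = 4

Answer: B=7 W=4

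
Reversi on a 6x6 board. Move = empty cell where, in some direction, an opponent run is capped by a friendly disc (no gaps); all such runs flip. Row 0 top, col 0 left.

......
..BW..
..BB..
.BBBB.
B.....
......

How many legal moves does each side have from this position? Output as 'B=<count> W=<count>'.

Answer: B=3 W=2

Derivation:
-- B to move --
(0,2): no bracket -> illegal
(0,3): flips 1 -> legal
(0,4): flips 1 -> legal
(1,4): flips 1 -> legal
(2,4): no bracket -> illegal
B mobility = 3
-- W to move --
(0,1): no bracket -> illegal
(0,2): no bracket -> illegal
(0,3): no bracket -> illegal
(1,1): flips 1 -> legal
(1,4): no bracket -> illegal
(2,0): no bracket -> illegal
(2,1): no bracket -> illegal
(2,4): no bracket -> illegal
(2,5): no bracket -> illegal
(3,0): no bracket -> illegal
(3,5): no bracket -> illegal
(4,1): no bracket -> illegal
(4,2): no bracket -> illegal
(4,3): flips 2 -> legal
(4,4): no bracket -> illegal
(4,5): no bracket -> illegal
(5,0): no bracket -> illegal
(5,1): no bracket -> illegal
W mobility = 2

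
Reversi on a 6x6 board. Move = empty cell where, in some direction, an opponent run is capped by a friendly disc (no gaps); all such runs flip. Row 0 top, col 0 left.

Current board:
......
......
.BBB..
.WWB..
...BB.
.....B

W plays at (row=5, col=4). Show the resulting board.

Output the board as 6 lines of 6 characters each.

Place W at (5,4); scan 8 dirs for brackets.
Dir NW: opp run (4,3) capped by W -> flip
Dir N: opp run (4,4), next='.' -> no flip
Dir NE: first cell '.' (not opp) -> no flip
Dir W: first cell '.' (not opp) -> no flip
Dir E: opp run (5,5), next=edge -> no flip
Dir SW: edge -> no flip
Dir S: edge -> no flip
Dir SE: edge -> no flip
All flips: (4,3)

Answer: ......
......
.BBB..
.WWB..
...WB.
....WB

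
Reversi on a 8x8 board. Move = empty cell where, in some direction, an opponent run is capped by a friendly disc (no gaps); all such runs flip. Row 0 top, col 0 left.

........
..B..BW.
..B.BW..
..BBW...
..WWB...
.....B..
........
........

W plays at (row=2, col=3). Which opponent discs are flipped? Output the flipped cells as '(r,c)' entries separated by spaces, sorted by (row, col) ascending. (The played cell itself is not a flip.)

Answer: (2,4) (3,3)

Derivation:
Dir NW: opp run (1,2), next='.' -> no flip
Dir N: first cell '.' (not opp) -> no flip
Dir NE: first cell '.' (not opp) -> no flip
Dir W: opp run (2,2), next='.' -> no flip
Dir E: opp run (2,4) capped by W -> flip
Dir SW: opp run (3,2), next='.' -> no flip
Dir S: opp run (3,3) capped by W -> flip
Dir SE: first cell 'W' (not opp) -> no flip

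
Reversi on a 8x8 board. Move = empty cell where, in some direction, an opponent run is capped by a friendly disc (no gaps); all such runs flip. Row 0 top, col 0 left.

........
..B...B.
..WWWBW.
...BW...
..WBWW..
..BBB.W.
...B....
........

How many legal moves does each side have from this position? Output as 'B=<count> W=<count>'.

Answer: B=15 W=10

Derivation:
-- B to move --
(1,1): flips 1 -> legal
(1,3): flips 1 -> legal
(1,4): flips 3 -> legal
(1,5): flips 1 -> legal
(1,7): no bracket -> illegal
(2,1): flips 3 -> legal
(2,7): flips 1 -> legal
(3,1): flips 1 -> legal
(3,2): flips 2 -> legal
(3,5): flips 2 -> legal
(3,6): flips 2 -> legal
(3,7): no bracket -> illegal
(4,1): flips 1 -> legal
(4,6): flips 2 -> legal
(4,7): no bracket -> illegal
(5,1): flips 1 -> legal
(5,5): flips 1 -> legal
(5,7): no bracket -> illegal
(6,5): no bracket -> illegal
(6,6): no bracket -> illegal
(6,7): flips 4 -> legal
B mobility = 15
-- W to move --
(0,1): flips 1 -> legal
(0,2): flips 1 -> legal
(0,3): no bracket -> illegal
(0,5): no bracket -> illegal
(0,6): flips 1 -> legal
(0,7): flips 2 -> legal
(1,1): no bracket -> illegal
(1,3): no bracket -> illegal
(1,4): no bracket -> illegal
(1,5): no bracket -> illegal
(1,7): no bracket -> illegal
(2,1): no bracket -> illegal
(2,7): no bracket -> illegal
(3,2): flips 1 -> legal
(3,5): no bracket -> illegal
(3,6): no bracket -> illegal
(4,1): no bracket -> illegal
(5,1): no bracket -> illegal
(5,5): no bracket -> illegal
(6,1): flips 2 -> legal
(6,2): flips 2 -> legal
(6,4): flips 2 -> legal
(6,5): no bracket -> illegal
(7,2): flips 2 -> legal
(7,3): flips 4 -> legal
(7,4): no bracket -> illegal
W mobility = 10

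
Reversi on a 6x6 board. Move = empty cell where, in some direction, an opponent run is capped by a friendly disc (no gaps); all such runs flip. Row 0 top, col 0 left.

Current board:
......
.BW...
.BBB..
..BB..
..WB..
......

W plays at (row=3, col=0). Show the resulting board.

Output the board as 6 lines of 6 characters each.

Place W at (3,0); scan 8 dirs for brackets.
Dir NW: edge -> no flip
Dir N: first cell '.' (not opp) -> no flip
Dir NE: opp run (2,1) capped by W -> flip
Dir W: edge -> no flip
Dir E: first cell '.' (not opp) -> no flip
Dir SW: edge -> no flip
Dir S: first cell '.' (not opp) -> no flip
Dir SE: first cell '.' (not opp) -> no flip
All flips: (2,1)

Answer: ......
.BW...
.WBB..
W.BB..
..WB..
......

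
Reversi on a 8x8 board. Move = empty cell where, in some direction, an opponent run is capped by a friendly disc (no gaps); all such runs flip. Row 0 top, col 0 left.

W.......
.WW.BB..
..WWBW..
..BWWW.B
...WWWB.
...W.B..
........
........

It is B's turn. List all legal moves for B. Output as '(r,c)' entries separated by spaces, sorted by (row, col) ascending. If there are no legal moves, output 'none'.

(0,1): no bracket -> illegal
(0,2): flips 2 -> legal
(0,3): no bracket -> illegal
(1,0): no bracket -> illegal
(1,3): no bracket -> illegal
(1,6): no bracket -> illegal
(2,0): no bracket -> illegal
(2,1): flips 2 -> legal
(2,6): flips 1 -> legal
(3,1): no bracket -> illegal
(3,6): flips 4 -> legal
(4,2): flips 4 -> legal
(5,2): no bracket -> illegal
(5,4): flips 3 -> legal
(5,6): no bracket -> illegal
(6,2): no bracket -> illegal
(6,3): no bracket -> illegal
(6,4): no bracket -> illegal

Answer: (0,2) (2,1) (2,6) (3,6) (4,2) (5,4)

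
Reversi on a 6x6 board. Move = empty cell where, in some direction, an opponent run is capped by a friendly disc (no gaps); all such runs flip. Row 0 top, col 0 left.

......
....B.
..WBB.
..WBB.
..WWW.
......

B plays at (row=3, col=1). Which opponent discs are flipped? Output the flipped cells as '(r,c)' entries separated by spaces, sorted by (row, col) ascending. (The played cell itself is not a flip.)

Answer: (3,2)

Derivation:
Dir NW: first cell '.' (not opp) -> no flip
Dir N: first cell '.' (not opp) -> no flip
Dir NE: opp run (2,2), next='.' -> no flip
Dir W: first cell '.' (not opp) -> no flip
Dir E: opp run (3,2) capped by B -> flip
Dir SW: first cell '.' (not opp) -> no flip
Dir S: first cell '.' (not opp) -> no flip
Dir SE: opp run (4,2), next='.' -> no flip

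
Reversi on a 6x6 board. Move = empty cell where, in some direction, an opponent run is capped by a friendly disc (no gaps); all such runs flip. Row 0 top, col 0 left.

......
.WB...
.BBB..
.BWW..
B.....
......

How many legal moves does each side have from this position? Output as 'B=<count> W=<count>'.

-- B to move --
(0,0): flips 1 -> legal
(0,1): flips 1 -> legal
(0,2): no bracket -> illegal
(1,0): flips 1 -> legal
(2,0): no bracket -> illegal
(2,4): no bracket -> illegal
(3,4): flips 2 -> legal
(4,1): flips 1 -> legal
(4,2): flips 1 -> legal
(4,3): flips 2 -> legal
(4,4): flips 1 -> legal
B mobility = 8
-- W to move --
(0,1): no bracket -> illegal
(0,2): flips 2 -> legal
(0,3): no bracket -> illegal
(1,0): flips 1 -> legal
(1,3): flips 2 -> legal
(1,4): flips 1 -> legal
(2,0): no bracket -> illegal
(2,4): no bracket -> illegal
(3,0): flips 1 -> legal
(3,4): no bracket -> illegal
(4,1): flips 2 -> legal
(4,2): no bracket -> illegal
(5,0): no bracket -> illegal
(5,1): no bracket -> illegal
W mobility = 6

Answer: B=8 W=6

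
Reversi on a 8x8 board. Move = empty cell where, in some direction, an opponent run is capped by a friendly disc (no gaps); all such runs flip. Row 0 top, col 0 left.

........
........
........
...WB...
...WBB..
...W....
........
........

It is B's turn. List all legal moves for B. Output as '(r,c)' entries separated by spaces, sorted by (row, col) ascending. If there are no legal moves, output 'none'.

(2,2): flips 1 -> legal
(2,3): no bracket -> illegal
(2,4): no bracket -> illegal
(3,2): flips 1 -> legal
(4,2): flips 1 -> legal
(5,2): flips 1 -> legal
(5,4): no bracket -> illegal
(6,2): flips 1 -> legal
(6,3): no bracket -> illegal
(6,4): no bracket -> illegal

Answer: (2,2) (3,2) (4,2) (5,2) (6,2)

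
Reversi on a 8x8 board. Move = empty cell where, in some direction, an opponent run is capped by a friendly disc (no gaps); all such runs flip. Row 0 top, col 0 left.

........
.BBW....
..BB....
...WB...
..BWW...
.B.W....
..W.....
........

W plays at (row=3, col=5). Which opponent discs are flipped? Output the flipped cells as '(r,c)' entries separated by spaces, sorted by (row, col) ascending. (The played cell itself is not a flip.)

Answer: (3,4)

Derivation:
Dir NW: first cell '.' (not opp) -> no flip
Dir N: first cell '.' (not opp) -> no flip
Dir NE: first cell '.' (not opp) -> no flip
Dir W: opp run (3,4) capped by W -> flip
Dir E: first cell '.' (not opp) -> no flip
Dir SW: first cell 'W' (not opp) -> no flip
Dir S: first cell '.' (not opp) -> no flip
Dir SE: first cell '.' (not opp) -> no flip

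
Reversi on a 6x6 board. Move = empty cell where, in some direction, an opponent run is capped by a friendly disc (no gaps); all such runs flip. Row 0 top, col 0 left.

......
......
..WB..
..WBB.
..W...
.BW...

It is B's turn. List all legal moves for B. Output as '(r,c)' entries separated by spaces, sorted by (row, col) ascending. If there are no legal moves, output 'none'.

(1,1): flips 1 -> legal
(1,2): no bracket -> illegal
(1,3): no bracket -> illegal
(2,1): flips 1 -> legal
(3,1): flips 1 -> legal
(4,1): flips 1 -> legal
(4,3): no bracket -> illegal
(5,3): flips 1 -> legal

Answer: (1,1) (2,1) (3,1) (4,1) (5,3)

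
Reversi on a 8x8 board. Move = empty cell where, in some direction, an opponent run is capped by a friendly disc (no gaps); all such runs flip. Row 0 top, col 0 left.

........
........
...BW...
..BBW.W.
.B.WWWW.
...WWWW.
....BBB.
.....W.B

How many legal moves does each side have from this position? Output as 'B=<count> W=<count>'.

-- B to move --
(1,3): no bracket -> illegal
(1,4): flips 4 -> legal
(1,5): flips 1 -> legal
(2,5): flips 1 -> legal
(2,6): flips 3 -> legal
(2,7): no bracket -> illegal
(3,5): flips 3 -> legal
(3,7): flips 2 -> legal
(4,2): flips 1 -> legal
(4,7): flips 1 -> legal
(5,2): no bracket -> illegal
(5,7): no bracket -> illegal
(6,2): no bracket -> illegal
(6,3): flips 2 -> legal
(6,7): flips 3 -> legal
(7,4): no bracket -> illegal
(7,6): no bracket -> illegal
B mobility = 10
-- W to move --
(1,2): flips 1 -> legal
(1,3): flips 2 -> legal
(1,4): no bracket -> illegal
(2,1): flips 1 -> legal
(2,2): flips 2 -> legal
(3,0): no bracket -> illegal
(3,1): flips 2 -> legal
(4,0): no bracket -> illegal
(4,2): flips 1 -> legal
(5,0): no bracket -> illegal
(5,1): no bracket -> illegal
(5,2): no bracket -> illegal
(5,7): flips 1 -> legal
(6,3): no bracket -> illegal
(6,7): no bracket -> illegal
(7,3): flips 1 -> legal
(7,4): flips 2 -> legal
(7,6): flips 2 -> legal
W mobility = 10

Answer: B=10 W=10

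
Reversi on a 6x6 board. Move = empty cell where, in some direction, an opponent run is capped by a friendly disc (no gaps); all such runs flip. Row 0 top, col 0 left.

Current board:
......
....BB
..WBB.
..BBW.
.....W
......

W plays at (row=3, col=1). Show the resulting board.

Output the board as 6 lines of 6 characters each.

Answer: ......
....BB
..WBB.
.WWWW.
.....W
......

Derivation:
Place W at (3,1); scan 8 dirs for brackets.
Dir NW: first cell '.' (not opp) -> no flip
Dir N: first cell '.' (not opp) -> no flip
Dir NE: first cell 'W' (not opp) -> no flip
Dir W: first cell '.' (not opp) -> no flip
Dir E: opp run (3,2) (3,3) capped by W -> flip
Dir SW: first cell '.' (not opp) -> no flip
Dir S: first cell '.' (not opp) -> no flip
Dir SE: first cell '.' (not opp) -> no flip
All flips: (3,2) (3,3)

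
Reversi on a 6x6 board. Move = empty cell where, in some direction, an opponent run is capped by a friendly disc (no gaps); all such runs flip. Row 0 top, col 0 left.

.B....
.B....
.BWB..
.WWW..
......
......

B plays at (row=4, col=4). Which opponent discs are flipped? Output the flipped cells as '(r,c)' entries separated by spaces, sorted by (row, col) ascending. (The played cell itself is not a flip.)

Answer: (2,2) (3,3)

Derivation:
Dir NW: opp run (3,3) (2,2) capped by B -> flip
Dir N: first cell '.' (not opp) -> no flip
Dir NE: first cell '.' (not opp) -> no flip
Dir W: first cell '.' (not opp) -> no flip
Dir E: first cell '.' (not opp) -> no flip
Dir SW: first cell '.' (not opp) -> no flip
Dir S: first cell '.' (not opp) -> no flip
Dir SE: first cell '.' (not opp) -> no flip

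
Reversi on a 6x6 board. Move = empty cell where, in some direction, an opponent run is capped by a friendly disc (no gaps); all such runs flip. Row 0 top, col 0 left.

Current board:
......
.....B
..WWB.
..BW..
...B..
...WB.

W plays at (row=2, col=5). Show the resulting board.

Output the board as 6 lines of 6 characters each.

Answer: ......
.....B
..WWWW
..BW..
...B..
...WB.

Derivation:
Place W at (2,5); scan 8 dirs for brackets.
Dir NW: first cell '.' (not opp) -> no flip
Dir N: opp run (1,5), next='.' -> no flip
Dir NE: edge -> no flip
Dir W: opp run (2,4) capped by W -> flip
Dir E: edge -> no flip
Dir SW: first cell '.' (not opp) -> no flip
Dir S: first cell '.' (not opp) -> no flip
Dir SE: edge -> no flip
All flips: (2,4)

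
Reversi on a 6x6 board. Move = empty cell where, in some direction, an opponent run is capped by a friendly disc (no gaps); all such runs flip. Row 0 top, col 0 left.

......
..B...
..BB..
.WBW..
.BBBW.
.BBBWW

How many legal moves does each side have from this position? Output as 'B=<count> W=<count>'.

Answer: B=8 W=5

Derivation:
-- B to move --
(2,0): flips 1 -> legal
(2,1): flips 1 -> legal
(2,4): flips 1 -> legal
(3,0): flips 1 -> legal
(3,4): flips 1 -> legal
(3,5): flips 1 -> legal
(4,0): flips 1 -> legal
(4,5): flips 1 -> legal
B mobility = 8
-- W to move --
(0,1): no bracket -> illegal
(0,2): no bracket -> illegal
(0,3): no bracket -> illegal
(1,1): flips 1 -> legal
(1,3): flips 2 -> legal
(1,4): no bracket -> illegal
(2,1): flips 2 -> legal
(2,4): no bracket -> illegal
(3,0): no bracket -> illegal
(3,4): no bracket -> illegal
(4,0): flips 3 -> legal
(5,0): flips 3 -> legal
W mobility = 5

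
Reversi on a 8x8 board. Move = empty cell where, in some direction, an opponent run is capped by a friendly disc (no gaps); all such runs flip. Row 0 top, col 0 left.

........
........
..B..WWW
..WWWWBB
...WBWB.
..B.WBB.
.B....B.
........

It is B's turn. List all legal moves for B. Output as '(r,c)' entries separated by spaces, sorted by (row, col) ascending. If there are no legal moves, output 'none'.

Answer: (1,4) (1,5) (1,6) (1,7) (2,3) (2,4) (3,1) (4,2) (5,3) (6,3) (6,4)

Derivation:
(1,4): flips 1 -> legal
(1,5): flips 4 -> legal
(1,6): flips 4 -> legal
(1,7): flips 3 -> legal
(2,1): no bracket -> illegal
(2,3): flips 2 -> legal
(2,4): flips 2 -> legal
(3,1): flips 4 -> legal
(4,1): no bracket -> illegal
(4,2): flips 2 -> legal
(5,3): flips 1 -> legal
(6,3): flips 2 -> legal
(6,4): flips 1 -> legal
(6,5): no bracket -> illegal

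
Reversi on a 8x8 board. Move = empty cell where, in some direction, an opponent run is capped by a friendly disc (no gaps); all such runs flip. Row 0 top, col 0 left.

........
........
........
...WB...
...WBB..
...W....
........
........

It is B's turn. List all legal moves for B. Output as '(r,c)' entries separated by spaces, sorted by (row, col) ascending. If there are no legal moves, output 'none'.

Answer: (2,2) (3,2) (4,2) (5,2) (6,2)

Derivation:
(2,2): flips 1 -> legal
(2,3): no bracket -> illegal
(2,4): no bracket -> illegal
(3,2): flips 1 -> legal
(4,2): flips 1 -> legal
(5,2): flips 1 -> legal
(5,4): no bracket -> illegal
(6,2): flips 1 -> legal
(6,3): no bracket -> illegal
(6,4): no bracket -> illegal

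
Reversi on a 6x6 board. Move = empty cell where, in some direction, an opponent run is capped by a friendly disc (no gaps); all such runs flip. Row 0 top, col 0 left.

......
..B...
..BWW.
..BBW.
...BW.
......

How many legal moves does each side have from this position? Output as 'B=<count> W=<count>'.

Answer: B=7 W=8

Derivation:
-- B to move --
(1,3): flips 1 -> legal
(1,4): flips 1 -> legal
(1,5): flips 1 -> legal
(2,5): flips 3 -> legal
(3,5): flips 1 -> legal
(4,5): flips 3 -> legal
(5,3): no bracket -> illegal
(5,4): no bracket -> illegal
(5,5): flips 1 -> legal
B mobility = 7
-- W to move --
(0,1): flips 1 -> legal
(0,2): no bracket -> illegal
(0,3): no bracket -> illegal
(1,1): flips 2 -> legal
(1,3): no bracket -> illegal
(2,1): flips 1 -> legal
(3,1): flips 2 -> legal
(4,1): flips 1 -> legal
(4,2): flips 2 -> legal
(5,2): flips 1 -> legal
(5,3): flips 2 -> legal
(5,4): no bracket -> illegal
W mobility = 8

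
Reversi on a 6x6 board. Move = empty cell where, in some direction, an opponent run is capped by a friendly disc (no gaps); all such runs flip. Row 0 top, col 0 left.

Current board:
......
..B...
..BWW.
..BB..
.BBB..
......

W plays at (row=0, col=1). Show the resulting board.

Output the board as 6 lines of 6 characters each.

Place W at (0,1); scan 8 dirs for brackets.
Dir NW: edge -> no flip
Dir N: edge -> no flip
Dir NE: edge -> no flip
Dir W: first cell '.' (not opp) -> no flip
Dir E: first cell '.' (not opp) -> no flip
Dir SW: first cell '.' (not opp) -> no flip
Dir S: first cell '.' (not opp) -> no flip
Dir SE: opp run (1,2) capped by W -> flip
All flips: (1,2)

Answer: .W....
..W...
..BWW.
..BB..
.BBB..
......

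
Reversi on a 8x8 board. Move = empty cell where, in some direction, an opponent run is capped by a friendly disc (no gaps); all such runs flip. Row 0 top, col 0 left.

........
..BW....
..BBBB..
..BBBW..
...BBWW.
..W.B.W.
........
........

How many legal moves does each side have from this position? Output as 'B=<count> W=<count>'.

-- B to move --
(0,2): flips 1 -> legal
(0,3): flips 1 -> legal
(0,4): flips 1 -> legal
(1,4): flips 1 -> legal
(2,6): flips 1 -> legal
(3,6): flips 2 -> legal
(3,7): no bracket -> illegal
(4,1): no bracket -> illegal
(4,2): no bracket -> illegal
(4,7): flips 2 -> legal
(5,1): no bracket -> illegal
(5,3): no bracket -> illegal
(5,5): flips 2 -> legal
(5,7): flips 2 -> legal
(6,1): flips 1 -> legal
(6,2): no bracket -> illegal
(6,3): no bracket -> illegal
(6,5): no bracket -> illegal
(6,6): no bracket -> illegal
(6,7): flips 2 -> legal
B mobility = 11
-- W to move --
(0,1): flips 3 -> legal
(0,2): no bracket -> illegal
(0,3): no bracket -> illegal
(1,1): flips 1 -> legal
(1,4): no bracket -> illegal
(1,5): flips 1 -> legal
(1,6): flips 3 -> legal
(2,1): no bracket -> illegal
(2,6): no bracket -> illegal
(3,1): flips 4 -> legal
(3,6): no bracket -> illegal
(4,1): no bracket -> illegal
(4,2): flips 2 -> legal
(5,3): flips 4 -> legal
(5,5): no bracket -> illegal
(6,3): flips 1 -> legal
(6,4): no bracket -> illegal
(6,5): no bracket -> illegal
W mobility = 8

Answer: B=11 W=8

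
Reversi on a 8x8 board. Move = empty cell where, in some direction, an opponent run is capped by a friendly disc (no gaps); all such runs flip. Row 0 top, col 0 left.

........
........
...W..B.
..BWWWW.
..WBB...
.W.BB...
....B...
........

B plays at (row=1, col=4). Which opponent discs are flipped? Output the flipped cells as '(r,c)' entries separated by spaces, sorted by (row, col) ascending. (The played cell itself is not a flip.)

Answer: (2,3)

Derivation:
Dir NW: first cell '.' (not opp) -> no flip
Dir N: first cell '.' (not opp) -> no flip
Dir NE: first cell '.' (not opp) -> no flip
Dir W: first cell '.' (not opp) -> no flip
Dir E: first cell '.' (not opp) -> no flip
Dir SW: opp run (2,3) capped by B -> flip
Dir S: first cell '.' (not opp) -> no flip
Dir SE: first cell '.' (not opp) -> no flip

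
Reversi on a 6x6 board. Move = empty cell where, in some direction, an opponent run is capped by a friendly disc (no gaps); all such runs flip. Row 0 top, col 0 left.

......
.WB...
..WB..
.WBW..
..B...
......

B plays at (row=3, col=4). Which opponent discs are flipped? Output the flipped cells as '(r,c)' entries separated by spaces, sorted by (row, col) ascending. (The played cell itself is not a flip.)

Answer: (3,3)

Derivation:
Dir NW: first cell 'B' (not opp) -> no flip
Dir N: first cell '.' (not opp) -> no flip
Dir NE: first cell '.' (not opp) -> no flip
Dir W: opp run (3,3) capped by B -> flip
Dir E: first cell '.' (not opp) -> no flip
Dir SW: first cell '.' (not opp) -> no flip
Dir S: first cell '.' (not opp) -> no flip
Dir SE: first cell '.' (not opp) -> no flip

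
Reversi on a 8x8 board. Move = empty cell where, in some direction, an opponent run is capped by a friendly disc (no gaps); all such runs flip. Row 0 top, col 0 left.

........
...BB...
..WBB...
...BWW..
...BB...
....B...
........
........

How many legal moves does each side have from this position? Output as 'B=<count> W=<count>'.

-- B to move --
(1,1): flips 1 -> legal
(1,2): no bracket -> illegal
(2,1): flips 1 -> legal
(2,5): flips 1 -> legal
(2,6): flips 1 -> legal
(3,1): flips 1 -> legal
(3,2): no bracket -> illegal
(3,6): flips 2 -> legal
(4,5): flips 1 -> legal
(4,6): flips 1 -> legal
B mobility = 8
-- W to move --
(0,2): flips 2 -> legal
(0,3): no bracket -> illegal
(0,4): flips 3 -> legal
(0,5): no bracket -> illegal
(1,2): flips 1 -> legal
(1,5): no bracket -> illegal
(2,5): flips 2 -> legal
(3,2): flips 1 -> legal
(4,2): no bracket -> illegal
(4,5): no bracket -> illegal
(5,2): flips 1 -> legal
(5,3): flips 1 -> legal
(5,5): flips 2 -> legal
(6,3): no bracket -> illegal
(6,4): flips 2 -> legal
(6,5): no bracket -> illegal
W mobility = 9

Answer: B=8 W=9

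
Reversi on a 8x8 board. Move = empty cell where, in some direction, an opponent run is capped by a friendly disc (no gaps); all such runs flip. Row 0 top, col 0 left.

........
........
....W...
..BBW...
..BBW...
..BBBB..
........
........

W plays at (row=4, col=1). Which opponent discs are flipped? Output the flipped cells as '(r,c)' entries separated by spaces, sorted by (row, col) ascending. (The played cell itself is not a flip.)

Dir NW: first cell '.' (not opp) -> no flip
Dir N: first cell '.' (not opp) -> no flip
Dir NE: opp run (3,2), next='.' -> no flip
Dir W: first cell '.' (not opp) -> no flip
Dir E: opp run (4,2) (4,3) capped by W -> flip
Dir SW: first cell '.' (not opp) -> no flip
Dir S: first cell '.' (not opp) -> no flip
Dir SE: opp run (5,2), next='.' -> no flip

Answer: (4,2) (4,3)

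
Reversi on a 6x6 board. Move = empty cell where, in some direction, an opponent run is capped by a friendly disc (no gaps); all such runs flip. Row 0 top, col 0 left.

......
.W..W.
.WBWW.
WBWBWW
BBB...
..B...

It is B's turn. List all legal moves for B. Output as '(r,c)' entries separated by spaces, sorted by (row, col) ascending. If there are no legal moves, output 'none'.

Answer: (0,0) (0,1) (0,5) (1,3) (1,5) (2,0) (2,5)

Derivation:
(0,0): flips 1 -> legal
(0,1): flips 2 -> legal
(0,2): no bracket -> illegal
(0,3): no bracket -> illegal
(0,4): no bracket -> illegal
(0,5): flips 3 -> legal
(1,0): no bracket -> illegal
(1,2): no bracket -> illegal
(1,3): flips 1 -> legal
(1,5): flips 1 -> legal
(2,0): flips 2 -> legal
(2,5): flips 2 -> legal
(4,3): no bracket -> illegal
(4,4): no bracket -> illegal
(4,5): no bracket -> illegal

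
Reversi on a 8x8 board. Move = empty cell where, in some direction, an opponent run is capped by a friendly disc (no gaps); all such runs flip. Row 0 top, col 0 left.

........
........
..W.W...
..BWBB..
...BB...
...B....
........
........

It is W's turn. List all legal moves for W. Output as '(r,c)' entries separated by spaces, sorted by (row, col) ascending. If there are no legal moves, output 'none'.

Answer: (3,1) (3,6) (4,2) (4,6) (5,4) (5,5) (6,3)

Derivation:
(2,1): no bracket -> illegal
(2,3): no bracket -> illegal
(2,5): no bracket -> illegal
(2,6): no bracket -> illegal
(3,1): flips 1 -> legal
(3,6): flips 2 -> legal
(4,1): no bracket -> illegal
(4,2): flips 1 -> legal
(4,5): no bracket -> illegal
(4,6): flips 1 -> legal
(5,2): no bracket -> illegal
(5,4): flips 2 -> legal
(5,5): flips 1 -> legal
(6,2): no bracket -> illegal
(6,3): flips 2 -> legal
(6,4): no bracket -> illegal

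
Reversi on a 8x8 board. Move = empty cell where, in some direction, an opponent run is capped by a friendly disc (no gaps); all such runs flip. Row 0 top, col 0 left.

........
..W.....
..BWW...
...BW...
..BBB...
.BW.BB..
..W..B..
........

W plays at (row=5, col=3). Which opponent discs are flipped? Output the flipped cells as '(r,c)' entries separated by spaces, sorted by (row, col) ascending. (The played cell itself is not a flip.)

Dir NW: opp run (4,2), next='.' -> no flip
Dir N: opp run (4,3) (3,3) capped by W -> flip
Dir NE: opp run (4,4), next='.' -> no flip
Dir W: first cell 'W' (not opp) -> no flip
Dir E: opp run (5,4) (5,5), next='.' -> no flip
Dir SW: first cell 'W' (not opp) -> no flip
Dir S: first cell '.' (not opp) -> no flip
Dir SE: first cell '.' (not opp) -> no flip

Answer: (3,3) (4,3)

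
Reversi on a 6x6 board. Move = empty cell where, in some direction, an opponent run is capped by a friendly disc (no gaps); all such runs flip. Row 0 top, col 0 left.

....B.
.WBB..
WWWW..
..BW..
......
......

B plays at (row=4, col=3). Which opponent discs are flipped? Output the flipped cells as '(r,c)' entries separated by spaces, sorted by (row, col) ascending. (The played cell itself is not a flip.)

Answer: (2,3) (3,3)

Derivation:
Dir NW: first cell 'B' (not opp) -> no flip
Dir N: opp run (3,3) (2,3) capped by B -> flip
Dir NE: first cell '.' (not opp) -> no flip
Dir W: first cell '.' (not opp) -> no flip
Dir E: first cell '.' (not opp) -> no flip
Dir SW: first cell '.' (not opp) -> no flip
Dir S: first cell '.' (not opp) -> no flip
Dir SE: first cell '.' (not opp) -> no flip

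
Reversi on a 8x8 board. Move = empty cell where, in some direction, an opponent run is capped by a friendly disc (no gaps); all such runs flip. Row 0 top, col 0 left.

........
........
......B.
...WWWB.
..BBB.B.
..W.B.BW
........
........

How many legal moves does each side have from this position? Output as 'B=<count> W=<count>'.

Answer: B=7 W=7

Derivation:
-- B to move --
(2,2): flips 1 -> legal
(2,3): flips 1 -> legal
(2,4): flips 3 -> legal
(2,5): flips 1 -> legal
(3,2): flips 3 -> legal
(4,1): no bracket -> illegal
(4,5): no bracket -> illegal
(4,7): no bracket -> illegal
(5,1): no bracket -> illegal
(5,3): no bracket -> illegal
(6,1): flips 1 -> legal
(6,2): flips 1 -> legal
(6,3): no bracket -> illegal
(6,6): no bracket -> illegal
(6,7): no bracket -> illegal
B mobility = 7
-- W to move --
(1,5): no bracket -> illegal
(1,6): no bracket -> illegal
(1,7): flips 1 -> legal
(2,5): no bracket -> illegal
(2,7): no bracket -> illegal
(3,1): no bracket -> illegal
(3,2): flips 1 -> legal
(3,7): flips 1 -> legal
(4,1): no bracket -> illegal
(4,5): no bracket -> illegal
(4,7): no bracket -> illegal
(5,1): flips 1 -> legal
(5,3): flips 2 -> legal
(5,5): flips 2 -> legal
(6,3): no bracket -> illegal
(6,4): flips 2 -> legal
(6,5): no bracket -> illegal
(6,6): no bracket -> illegal
(6,7): no bracket -> illegal
W mobility = 7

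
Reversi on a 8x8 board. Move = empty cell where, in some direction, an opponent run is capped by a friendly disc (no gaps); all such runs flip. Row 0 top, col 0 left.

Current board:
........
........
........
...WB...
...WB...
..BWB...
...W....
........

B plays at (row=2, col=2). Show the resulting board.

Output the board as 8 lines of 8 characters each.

Place B at (2,2); scan 8 dirs for brackets.
Dir NW: first cell '.' (not opp) -> no flip
Dir N: first cell '.' (not opp) -> no flip
Dir NE: first cell '.' (not opp) -> no flip
Dir W: first cell '.' (not opp) -> no flip
Dir E: first cell '.' (not opp) -> no flip
Dir SW: first cell '.' (not opp) -> no flip
Dir S: first cell '.' (not opp) -> no flip
Dir SE: opp run (3,3) capped by B -> flip
All flips: (3,3)

Answer: ........
........
..B.....
...BB...
...WB...
..BWB...
...W....
........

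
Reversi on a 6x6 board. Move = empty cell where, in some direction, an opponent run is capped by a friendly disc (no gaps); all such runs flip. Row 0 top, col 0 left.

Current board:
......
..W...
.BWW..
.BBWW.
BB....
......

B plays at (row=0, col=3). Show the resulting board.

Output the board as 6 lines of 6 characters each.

Place B at (0,3); scan 8 dirs for brackets.
Dir NW: edge -> no flip
Dir N: edge -> no flip
Dir NE: edge -> no flip
Dir W: first cell '.' (not opp) -> no flip
Dir E: first cell '.' (not opp) -> no flip
Dir SW: opp run (1,2) capped by B -> flip
Dir S: first cell '.' (not opp) -> no flip
Dir SE: first cell '.' (not opp) -> no flip
All flips: (1,2)

Answer: ...B..
..B...
.BWW..
.BBWW.
BB....
......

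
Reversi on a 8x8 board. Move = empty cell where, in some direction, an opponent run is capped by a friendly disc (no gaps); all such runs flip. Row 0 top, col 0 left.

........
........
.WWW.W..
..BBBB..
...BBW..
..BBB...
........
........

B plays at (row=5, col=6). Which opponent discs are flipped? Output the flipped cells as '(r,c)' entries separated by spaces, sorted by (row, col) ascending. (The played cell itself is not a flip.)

Answer: (4,5)

Derivation:
Dir NW: opp run (4,5) capped by B -> flip
Dir N: first cell '.' (not opp) -> no flip
Dir NE: first cell '.' (not opp) -> no flip
Dir W: first cell '.' (not opp) -> no flip
Dir E: first cell '.' (not opp) -> no flip
Dir SW: first cell '.' (not opp) -> no flip
Dir S: first cell '.' (not opp) -> no flip
Dir SE: first cell '.' (not opp) -> no flip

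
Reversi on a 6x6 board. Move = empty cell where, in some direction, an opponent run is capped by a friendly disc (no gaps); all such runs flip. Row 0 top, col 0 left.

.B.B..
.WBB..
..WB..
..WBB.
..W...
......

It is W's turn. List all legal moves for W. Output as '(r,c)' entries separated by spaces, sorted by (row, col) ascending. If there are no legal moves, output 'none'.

(0,0): no bracket -> illegal
(0,2): flips 1 -> legal
(0,4): flips 1 -> legal
(1,0): no bracket -> illegal
(1,4): flips 3 -> legal
(2,1): no bracket -> illegal
(2,4): flips 2 -> legal
(2,5): no bracket -> illegal
(3,5): flips 2 -> legal
(4,3): no bracket -> illegal
(4,4): flips 1 -> legal
(4,5): no bracket -> illegal

Answer: (0,2) (0,4) (1,4) (2,4) (3,5) (4,4)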